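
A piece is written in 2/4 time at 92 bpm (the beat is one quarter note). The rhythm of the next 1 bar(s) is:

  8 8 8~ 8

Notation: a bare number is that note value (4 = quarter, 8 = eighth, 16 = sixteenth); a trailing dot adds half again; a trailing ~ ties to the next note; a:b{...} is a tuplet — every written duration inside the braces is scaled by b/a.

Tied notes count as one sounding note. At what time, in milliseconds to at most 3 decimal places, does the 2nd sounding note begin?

note 2 onset = 1/2b = 326.087ms

1. 0.0ms @ 0 + 326.087ms (1/2)
2. 326.087ms @ 1/2 + 326.087ms (1/2)
3. 652.174ms @ 1 + 652.174ms (1)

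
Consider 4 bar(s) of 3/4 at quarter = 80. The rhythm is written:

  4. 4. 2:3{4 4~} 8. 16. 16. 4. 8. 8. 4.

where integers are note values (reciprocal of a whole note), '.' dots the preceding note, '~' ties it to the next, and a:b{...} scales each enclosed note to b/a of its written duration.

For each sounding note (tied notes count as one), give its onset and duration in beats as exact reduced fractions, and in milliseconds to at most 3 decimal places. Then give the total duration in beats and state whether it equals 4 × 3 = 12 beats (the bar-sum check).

1) 0.0ms=0b +1125.0ms=3/2b
2) 1125.0ms=3/2b +1125.0ms=3/2b
3) 2250.0ms=3b +1125.0ms=3/2b
4) 3375.0ms=9/2b +1687.5ms=9/4b
5) 5062.5ms=27/4b +281.25ms=3/8b
6) 5343.75ms=57/8b +281.25ms=3/8b
7) 5625.0ms=15/2b +1125.0ms=3/2b
8) 6750.0ms=9b +562.5ms=3/4b
9) 7312.5ms=39/4b +562.5ms=3/4b
10) 7875.0ms=21/2b +1125.0ms=3/2b
Σ=12b of 12 (80bpm 3/4) — PASS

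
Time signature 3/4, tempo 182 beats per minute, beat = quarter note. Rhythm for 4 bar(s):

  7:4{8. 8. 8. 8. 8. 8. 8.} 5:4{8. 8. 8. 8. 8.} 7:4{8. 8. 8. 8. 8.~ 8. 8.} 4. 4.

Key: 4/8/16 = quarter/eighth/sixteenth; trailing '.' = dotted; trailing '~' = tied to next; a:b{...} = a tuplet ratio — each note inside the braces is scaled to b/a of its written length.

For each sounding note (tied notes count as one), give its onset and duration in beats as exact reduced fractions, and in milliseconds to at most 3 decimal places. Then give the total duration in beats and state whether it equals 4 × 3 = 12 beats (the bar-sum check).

1) 0.0ms=0b +141.287ms=3/7b
2) 141.287ms=3/7b +141.287ms=3/7b
3) 282.575ms=6/7b +141.287ms=3/7b
4) 423.862ms=9/7b +141.287ms=3/7b
5) 565.149ms=12/7b +141.287ms=3/7b
6) 706.436ms=15/7b +141.287ms=3/7b
7) 847.724ms=18/7b +141.287ms=3/7b
8) 989.011ms=3b +197.802ms=3/5b
9) 1186.813ms=18/5b +197.802ms=3/5b
10) 1384.615ms=21/5b +197.802ms=3/5b
11) 1582.418ms=24/5b +197.802ms=3/5b
12) 1780.22ms=27/5b +197.802ms=3/5b
13) 1978.022ms=6b +141.287ms=3/7b
14) 2119.309ms=45/7b +141.287ms=3/7b
15) 2260.597ms=48/7b +141.287ms=3/7b
16) 2401.884ms=51/7b +141.287ms=3/7b
17) 2543.171ms=54/7b +282.575ms=6/7b
18) 2825.746ms=60/7b +141.287ms=3/7b
19) 2967.033ms=9b +494.505ms=3/2b
20) 3461.538ms=21/2b +494.505ms=3/2b
Σ=12b of 12 (182bpm 3/4) — PASS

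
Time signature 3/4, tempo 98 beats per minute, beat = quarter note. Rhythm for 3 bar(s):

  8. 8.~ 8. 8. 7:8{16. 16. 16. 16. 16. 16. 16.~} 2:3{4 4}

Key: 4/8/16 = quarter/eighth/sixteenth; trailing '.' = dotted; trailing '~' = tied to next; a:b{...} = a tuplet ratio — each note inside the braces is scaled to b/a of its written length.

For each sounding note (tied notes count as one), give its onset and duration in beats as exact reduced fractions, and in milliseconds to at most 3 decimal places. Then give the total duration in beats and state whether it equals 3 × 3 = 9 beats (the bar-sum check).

1) 0.0ms=0b +459.184ms=3/4b
2) 459.184ms=3/4b +918.367ms=3/2b
3) 1377.551ms=9/4b +459.184ms=3/4b
4) 1836.735ms=3b +262.391ms=3/7b
5) 2099.125ms=24/7b +262.391ms=3/7b
6) 2361.516ms=27/7b +262.391ms=3/7b
7) 2623.907ms=30/7b +262.391ms=3/7b
8) 2886.297ms=33/7b +262.391ms=3/7b
9) 3148.688ms=36/7b +262.391ms=3/7b
10) 3411.079ms=39/7b +1180.758ms=27/14b
11) 4591.837ms=15/2b +918.367ms=3/2b
Σ=9b of 9 (98bpm 3/4) — PASS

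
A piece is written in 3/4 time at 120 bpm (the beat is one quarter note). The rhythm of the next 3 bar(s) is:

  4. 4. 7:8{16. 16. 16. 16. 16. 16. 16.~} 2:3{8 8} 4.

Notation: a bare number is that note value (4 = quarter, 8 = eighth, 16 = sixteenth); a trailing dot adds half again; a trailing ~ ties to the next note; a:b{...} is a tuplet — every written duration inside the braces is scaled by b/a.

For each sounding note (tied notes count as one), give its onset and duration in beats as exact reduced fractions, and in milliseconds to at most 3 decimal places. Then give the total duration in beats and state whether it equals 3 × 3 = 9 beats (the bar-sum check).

1) 0.0ms=0b +750.0ms=3/2b
2) 750.0ms=3/2b +750.0ms=3/2b
3) 1500.0ms=3b +214.286ms=3/7b
4) 1714.286ms=24/7b +214.286ms=3/7b
5) 1928.571ms=27/7b +214.286ms=3/7b
6) 2142.857ms=30/7b +214.286ms=3/7b
7) 2357.143ms=33/7b +214.286ms=3/7b
8) 2571.429ms=36/7b +214.286ms=3/7b
9) 2785.714ms=39/7b +589.286ms=33/28b
10) 3375.0ms=27/4b +375.0ms=3/4b
11) 3750.0ms=15/2b +750.0ms=3/2b
Σ=9b of 9 (120bpm 3/4) — PASS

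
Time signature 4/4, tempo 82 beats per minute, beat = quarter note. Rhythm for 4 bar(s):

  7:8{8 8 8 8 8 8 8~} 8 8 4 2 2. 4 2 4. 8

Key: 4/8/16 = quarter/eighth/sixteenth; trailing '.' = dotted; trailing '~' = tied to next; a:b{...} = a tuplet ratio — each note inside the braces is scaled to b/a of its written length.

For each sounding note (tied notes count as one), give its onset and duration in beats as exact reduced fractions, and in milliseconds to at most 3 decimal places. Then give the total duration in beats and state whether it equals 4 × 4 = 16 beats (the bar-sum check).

1) 0.0ms=0b +418.118ms=4/7b
2) 418.118ms=4/7b +418.118ms=4/7b
3) 836.237ms=8/7b +418.118ms=4/7b
4) 1254.355ms=12/7b +418.118ms=4/7b
5) 1672.474ms=16/7b +418.118ms=4/7b
6) 2090.592ms=20/7b +418.118ms=4/7b
7) 2508.711ms=24/7b +783.972ms=15/14b
8) 3292.683ms=9/2b +365.854ms=1/2b
9) 3658.537ms=5b +731.707ms=1b
10) 4390.244ms=6b +1463.415ms=2b
11) 5853.659ms=8b +2195.122ms=3b
12) 8048.78ms=11b +731.707ms=1b
13) 8780.488ms=12b +1463.415ms=2b
14) 10243.902ms=14b +1097.561ms=3/2b
15) 11341.463ms=31/2b +365.854ms=1/2b
Σ=16b of 16 (82bpm 4/4) — PASS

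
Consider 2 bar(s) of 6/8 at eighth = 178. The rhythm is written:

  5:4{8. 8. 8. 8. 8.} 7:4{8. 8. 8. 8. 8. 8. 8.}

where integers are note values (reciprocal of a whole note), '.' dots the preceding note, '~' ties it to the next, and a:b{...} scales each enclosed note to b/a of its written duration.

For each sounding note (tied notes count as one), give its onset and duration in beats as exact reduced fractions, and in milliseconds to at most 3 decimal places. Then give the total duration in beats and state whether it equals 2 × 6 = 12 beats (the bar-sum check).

1) 0.0ms=0b +404.494ms=6/5b
2) 404.494ms=6/5b +404.494ms=6/5b
3) 808.989ms=12/5b +404.494ms=6/5b
4) 1213.483ms=18/5b +404.494ms=6/5b
5) 1617.978ms=24/5b +404.494ms=6/5b
6) 2022.472ms=6b +288.925ms=6/7b
7) 2311.396ms=48/7b +288.925ms=6/7b
8) 2600.321ms=54/7b +288.925ms=6/7b
9) 2889.246ms=60/7b +288.925ms=6/7b
10) 3178.17ms=66/7b +288.925ms=6/7b
11) 3467.095ms=72/7b +288.925ms=6/7b
12) 3756.019ms=78/7b +288.925ms=6/7b
Σ=12b of 12 (178bpm 6/8) — PASS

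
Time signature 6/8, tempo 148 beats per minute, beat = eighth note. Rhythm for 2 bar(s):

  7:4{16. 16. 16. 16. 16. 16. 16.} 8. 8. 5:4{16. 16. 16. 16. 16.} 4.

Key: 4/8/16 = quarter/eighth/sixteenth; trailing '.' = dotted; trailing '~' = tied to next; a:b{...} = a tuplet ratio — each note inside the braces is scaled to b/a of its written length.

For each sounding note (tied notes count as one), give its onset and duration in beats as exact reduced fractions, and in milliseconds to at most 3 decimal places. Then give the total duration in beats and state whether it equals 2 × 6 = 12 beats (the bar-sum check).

1) 0.0ms=0b +173.745ms=3/7b
2) 173.745ms=3/7b +173.745ms=3/7b
3) 347.49ms=6/7b +173.745ms=3/7b
4) 521.236ms=9/7b +173.745ms=3/7b
5) 694.981ms=12/7b +173.745ms=3/7b
6) 868.726ms=15/7b +173.745ms=3/7b
7) 1042.471ms=18/7b +173.745ms=3/7b
8) 1216.216ms=3b +608.108ms=3/2b
9) 1824.324ms=9/2b +608.108ms=3/2b
10) 2432.432ms=6b +243.243ms=3/5b
11) 2675.676ms=33/5b +243.243ms=3/5b
12) 2918.919ms=36/5b +243.243ms=3/5b
13) 3162.162ms=39/5b +243.243ms=3/5b
14) 3405.405ms=42/5b +243.243ms=3/5b
15) 3648.649ms=9b +1216.216ms=3b
Σ=12b of 12 (148bpm 6/8) — PASS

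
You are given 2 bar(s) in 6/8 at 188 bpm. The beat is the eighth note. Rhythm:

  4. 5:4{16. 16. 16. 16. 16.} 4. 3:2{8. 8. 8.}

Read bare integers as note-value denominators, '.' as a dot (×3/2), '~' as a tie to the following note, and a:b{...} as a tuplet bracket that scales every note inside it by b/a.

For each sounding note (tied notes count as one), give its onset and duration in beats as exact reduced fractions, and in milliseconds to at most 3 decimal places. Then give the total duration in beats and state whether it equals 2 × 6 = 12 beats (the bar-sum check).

1) 0.0ms=0b +957.447ms=3b
2) 957.447ms=3b +191.489ms=3/5b
3) 1148.936ms=18/5b +191.489ms=3/5b
4) 1340.426ms=21/5b +191.489ms=3/5b
5) 1531.915ms=24/5b +191.489ms=3/5b
6) 1723.404ms=27/5b +191.489ms=3/5b
7) 1914.894ms=6b +957.447ms=3b
8) 2872.34ms=9b +319.149ms=1b
9) 3191.489ms=10b +319.149ms=1b
10) 3510.638ms=11b +319.149ms=1b
Σ=12b of 12 (188bpm 6/8) — PASS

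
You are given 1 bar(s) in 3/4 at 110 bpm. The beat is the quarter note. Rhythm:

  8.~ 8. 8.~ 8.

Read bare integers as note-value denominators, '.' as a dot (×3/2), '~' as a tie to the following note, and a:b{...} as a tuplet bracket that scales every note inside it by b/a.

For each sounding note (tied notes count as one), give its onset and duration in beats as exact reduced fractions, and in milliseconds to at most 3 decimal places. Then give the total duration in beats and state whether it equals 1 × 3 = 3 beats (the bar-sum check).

1) 0.0ms=0b +818.182ms=3/2b
2) 818.182ms=3/2b +818.182ms=3/2b
Σ=3b of 3 (110bpm 3/4) — PASS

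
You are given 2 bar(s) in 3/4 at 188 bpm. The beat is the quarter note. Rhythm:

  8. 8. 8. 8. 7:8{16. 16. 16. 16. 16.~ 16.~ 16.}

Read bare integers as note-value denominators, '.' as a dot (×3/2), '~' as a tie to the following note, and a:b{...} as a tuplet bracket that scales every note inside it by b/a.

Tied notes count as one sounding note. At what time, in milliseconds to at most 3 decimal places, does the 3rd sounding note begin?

1. 0.0ms @ 0 + 239.362ms (3/4)
2. 239.362ms @ 3/4 + 239.362ms (3/4)
3. 478.723ms @ 3/2 + 239.362ms (3/4)
4. 718.085ms @ 9/4 + 239.362ms (3/4)
5. 957.447ms @ 3 + 136.778ms (3/7)
6. 1094.225ms @ 24/7 + 136.778ms (3/7)
7. 1231.003ms @ 27/7 + 136.778ms (3/7)
8. 1367.781ms @ 30/7 + 136.778ms (3/7)
9. 1504.559ms @ 33/7 + 410.334ms (9/7)

note 3 onset = 3/2b = 478.723ms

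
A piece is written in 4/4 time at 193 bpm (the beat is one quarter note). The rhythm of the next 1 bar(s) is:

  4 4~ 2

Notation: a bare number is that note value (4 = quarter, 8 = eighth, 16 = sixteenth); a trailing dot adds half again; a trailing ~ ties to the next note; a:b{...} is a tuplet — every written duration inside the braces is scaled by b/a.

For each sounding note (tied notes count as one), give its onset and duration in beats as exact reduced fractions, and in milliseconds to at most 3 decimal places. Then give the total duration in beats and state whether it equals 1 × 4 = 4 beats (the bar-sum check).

1) 0.0ms=0b +310.881ms=1b
2) 310.881ms=1b +932.642ms=3b
Σ=4b of 4 (193bpm 4/4) — PASS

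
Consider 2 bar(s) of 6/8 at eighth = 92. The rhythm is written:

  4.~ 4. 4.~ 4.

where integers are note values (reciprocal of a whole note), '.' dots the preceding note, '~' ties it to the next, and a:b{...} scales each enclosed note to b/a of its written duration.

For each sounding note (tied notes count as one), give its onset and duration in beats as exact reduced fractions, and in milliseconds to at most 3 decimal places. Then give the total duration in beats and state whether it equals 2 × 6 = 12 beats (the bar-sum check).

1) 0.0ms=0b +3913.043ms=6b
2) 3913.043ms=6b +3913.043ms=6b
Σ=12b of 12 (92bpm 6/8) — PASS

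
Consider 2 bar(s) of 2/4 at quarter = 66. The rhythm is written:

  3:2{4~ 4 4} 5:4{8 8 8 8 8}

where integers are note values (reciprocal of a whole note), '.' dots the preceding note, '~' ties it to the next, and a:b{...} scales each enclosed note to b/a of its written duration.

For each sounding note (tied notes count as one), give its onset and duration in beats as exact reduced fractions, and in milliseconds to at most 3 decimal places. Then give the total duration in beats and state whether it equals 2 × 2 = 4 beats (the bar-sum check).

1) 0.0ms=0b +1212.121ms=4/3b
2) 1212.121ms=4/3b +606.061ms=2/3b
3) 1818.182ms=2b +363.636ms=2/5b
4) 2181.818ms=12/5b +363.636ms=2/5b
5) 2545.455ms=14/5b +363.636ms=2/5b
6) 2909.091ms=16/5b +363.636ms=2/5b
7) 3272.727ms=18/5b +363.636ms=2/5b
Σ=4b of 4 (66bpm 2/4) — PASS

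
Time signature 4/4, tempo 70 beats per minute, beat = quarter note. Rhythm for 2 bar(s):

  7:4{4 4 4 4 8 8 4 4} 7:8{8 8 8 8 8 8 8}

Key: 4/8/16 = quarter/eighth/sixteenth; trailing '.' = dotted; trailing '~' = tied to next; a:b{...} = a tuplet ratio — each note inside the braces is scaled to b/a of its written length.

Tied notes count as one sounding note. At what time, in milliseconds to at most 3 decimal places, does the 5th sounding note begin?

1. 0.0ms @ 0 + 489.796ms (4/7)
2. 489.796ms @ 4/7 + 489.796ms (4/7)
3. 979.592ms @ 8/7 + 489.796ms (4/7)
4. 1469.388ms @ 12/7 + 489.796ms (4/7)
5. 1959.184ms @ 16/7 + 244.898ms (2/7)
6. 2204.082ms @ 18/7 + 244.898ms (2/7)
7. 2448.98ms @ 20/7 + 489.796ms (4/7)
8. 2938.776ms @ 24/7 + 489.796ms (4/7)
9. 3428.571ms @ 4 + 489.796ms (4/7)
10. 3918.367ms @ 32/7 + 489.796ms (4/7)
11. 4408.163ms @ 36/7 + 489.796ms (4/7)
12. 4897.959ms @ 40/7 + 489.796ms (4/7)
13. 5387.755ms @ 44/7 + 489.796ms (4/7)
14. 5877.551ms @ 48/7 + 489.796ms (4/7)
15. 6367.347ms @ 52/7 + 489.796ms (4/7)

note 5 onset = 16/7b = 1959.184ms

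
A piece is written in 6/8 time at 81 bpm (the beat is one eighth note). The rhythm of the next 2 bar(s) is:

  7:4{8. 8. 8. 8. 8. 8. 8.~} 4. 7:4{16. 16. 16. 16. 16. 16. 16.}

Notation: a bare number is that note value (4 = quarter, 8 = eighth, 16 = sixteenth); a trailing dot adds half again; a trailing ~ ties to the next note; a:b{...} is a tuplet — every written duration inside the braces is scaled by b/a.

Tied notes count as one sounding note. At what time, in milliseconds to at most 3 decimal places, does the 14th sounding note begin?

1. 0.0ms @ 0 + 634.921ms (6/7)
2. 634.921ms @ 6/7 + 634.921ms (6/7)
3. 1269.841ms @ 12/7 + 634.921ms (6/7)
4. 1904.762ms @ 18/7 + 634.921ms (6/7)
5. 2539.683ms @ 24/7 + 634.921ms (6/7)
6. 3174.603ms @ 30/7 + 634.921ms (6/7)
7. 3809.524ms @ 36/7 + 2857.143ms (27/7)
8. 6666.667ms @ 9 + 317.46ms (3/7)
9. 6984.127ms @ 66/7 + 317.46ms (3/7)
10. 7301.587ms @ 69/7 + 317.46ms (3/7)
11. 7619.048ms @ 72/7 + 317.46ms (3/7)
12. 7936.508ms @ 75/7 + 317.46ms (3/7)
13. 8253.968ms @ 78/7 + 317.46ms (3/7)
14. 8571.429ms @ 81/7 + 317.46ms (3/7)

note 14 onset = 81/7b = 8571.429ms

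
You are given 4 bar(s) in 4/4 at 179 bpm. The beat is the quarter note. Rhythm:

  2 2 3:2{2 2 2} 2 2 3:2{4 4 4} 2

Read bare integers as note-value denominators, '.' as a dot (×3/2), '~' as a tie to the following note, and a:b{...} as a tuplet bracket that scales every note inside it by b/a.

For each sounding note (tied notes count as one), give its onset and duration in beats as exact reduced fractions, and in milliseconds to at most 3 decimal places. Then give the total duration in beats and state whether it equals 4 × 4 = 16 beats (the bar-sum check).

1) 0.0ms=0b +670.391ms=2b
2) 670.391ms=2b +670.391ms=2b
3) 1340.782ms=4b +446.927ms=4/3b
4) 1787.709ms=16/3b +446.927ms=4/3b
5) 2234.637ms=20/3b +446.927ms=4/3b
6) 2681.564ms=8b +670.391ms=2b
7) 3351.955ms=10b +670.391ms=2b
8) 4022.346ms=12b +223.464ms=2/3b
9) 4245.81ms=38/3b +223.464ms=2/3b
10) 4469.274ms=40/3b +223.464ms=2/3b
11) 4692.737ms=14b +670.391ms=2b
Σ=16b of 16 (179bpm 4/4) — PASS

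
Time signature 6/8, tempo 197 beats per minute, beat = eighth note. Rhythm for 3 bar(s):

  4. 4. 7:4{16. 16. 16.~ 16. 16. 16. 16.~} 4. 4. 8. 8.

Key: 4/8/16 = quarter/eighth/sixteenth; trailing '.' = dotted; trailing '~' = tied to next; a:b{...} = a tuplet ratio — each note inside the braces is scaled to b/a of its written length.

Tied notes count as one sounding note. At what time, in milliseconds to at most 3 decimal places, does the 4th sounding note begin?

1. 0.0ms @ 0 + 913.706ms (3)
2. 913.706ms @ 3 + 913.706ms (3)
3. 1827.411ms @ 6 + 130.529ms (3/7)
4. 1957.941ms @ 45/7 + 130.529ms (3/7)
5. 2088.47ms @ 48/7 + 261.059ms (6/7)
6. 2349.529ms @ 54/7 + 130.529ms (3/7)
7. 2480.058ms @ 57/7 + 130.529ms (3/7)
8. 2610.587ms @ 60/7 + 1044.235ms (24/7)
9. 3654.822ms @ 12 + 913.706ms (3)
10. 4568.528ms @ 15 + 456.853ms (3/2)
11. 5025.381ms @ 33/2 + 456.853ms (3/2)

note 4 onset = 45/7b = 1957.941ms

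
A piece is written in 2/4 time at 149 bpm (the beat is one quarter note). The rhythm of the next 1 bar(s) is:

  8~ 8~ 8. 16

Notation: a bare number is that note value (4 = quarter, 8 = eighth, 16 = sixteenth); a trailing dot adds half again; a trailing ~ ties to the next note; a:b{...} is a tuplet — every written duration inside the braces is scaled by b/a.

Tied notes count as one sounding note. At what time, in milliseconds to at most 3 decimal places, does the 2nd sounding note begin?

1. 0.0ms @ 0 + 704.698ms (7/4)
2. 704.698ms @ 7/4 + 100.671ms (1/4)

note 2 onset = 7/4b = 704.698ms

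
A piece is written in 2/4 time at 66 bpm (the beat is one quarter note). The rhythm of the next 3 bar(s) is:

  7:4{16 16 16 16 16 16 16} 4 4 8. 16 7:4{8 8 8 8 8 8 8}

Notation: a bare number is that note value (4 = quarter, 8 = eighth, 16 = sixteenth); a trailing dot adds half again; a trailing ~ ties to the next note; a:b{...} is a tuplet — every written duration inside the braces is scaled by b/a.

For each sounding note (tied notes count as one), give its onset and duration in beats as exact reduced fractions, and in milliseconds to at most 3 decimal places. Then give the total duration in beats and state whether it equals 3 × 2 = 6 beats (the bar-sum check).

1) 0.0ms=0b +129.87ms=1/7b
2) 129.87ms=1/7b +129.87ms=1/7b
3) 259.74ms=2/7b +129.87ms=1/7b
4) 389.61ms=3/7b +129.87ms=1/7b
5) 519.481ms=4/7b +129.87ms=1/7b
6) 649.351ms=5/7b +129.87ms=1/7b
7) 779.221ms=6/7b +129.87ms=1/7b
8) 909.091ms=1b +909.091ms=1b
9) 1818.182ms=2b +909.091ms=1b
10) 2727.273ms=3b +681.818ms=3/4b
11) 3409.091ms=15/4b +227.273ms=1/4b
12) 3636.364ms=4b +259.74ms=2/7b
13) 3896.104ms=30/7b +259.74ms=2/7b
14) 4155.844ms=32/7b +259.74ms=2/7b
15) 4415.584ms=34/7b +259.74ms=2/7b
16) 4675.325ms=36/7b +259.74ms=2/7b
17) 4935.065ms=38/7b +259.74ms=2/7b
18) 5194.805ms=40/7b +259.74ms=2/7b
Σ=6b of 6 (66bpm 2/4) — PASS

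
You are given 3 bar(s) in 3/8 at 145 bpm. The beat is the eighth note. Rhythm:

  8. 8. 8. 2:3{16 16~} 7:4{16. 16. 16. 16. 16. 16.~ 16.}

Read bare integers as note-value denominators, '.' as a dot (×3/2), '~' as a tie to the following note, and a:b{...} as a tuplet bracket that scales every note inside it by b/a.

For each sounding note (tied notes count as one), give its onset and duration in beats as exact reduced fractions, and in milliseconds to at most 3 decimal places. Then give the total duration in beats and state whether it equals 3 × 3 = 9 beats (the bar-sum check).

1) 0.0ms=0b +620.69ms=3/2b
2) 620.69ms=3/2b +620.69ms=3/2b
3) 1241.379ms=3b +620.69ms=3/2b
4) 1862.069ms=9/2b +310.345ms=3/4b
5) 2172.414ms=21/4b +487.685ms=33/28b
6) 2660.099ms=45/7b +177.34ms=3/7b
7) 2837.438ms=48/7b +177.34ms=3/7b
8) 3014.778ms=51/7b +177.34ms=3/7b
9) 3192.118ms=54/7b +177.34ms=3/7b
10) 3369.458ms=57/7b +354.68ms=6/7b
Σ=9b of 9 (145bpm 3/8) — PASS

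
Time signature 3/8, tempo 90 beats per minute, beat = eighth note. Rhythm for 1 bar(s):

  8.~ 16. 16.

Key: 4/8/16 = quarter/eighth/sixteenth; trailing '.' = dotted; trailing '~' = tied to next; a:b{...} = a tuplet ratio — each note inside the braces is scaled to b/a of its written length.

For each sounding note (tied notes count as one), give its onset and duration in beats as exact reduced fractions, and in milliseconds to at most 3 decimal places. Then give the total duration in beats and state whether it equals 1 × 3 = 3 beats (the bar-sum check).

1) 0.0ms=0b +1500.0ms=9/4b
2) 1500.0ms=9/4b +500.0ms=3/4b
Σ=3b of 3 (90bpm 3/8) — PASS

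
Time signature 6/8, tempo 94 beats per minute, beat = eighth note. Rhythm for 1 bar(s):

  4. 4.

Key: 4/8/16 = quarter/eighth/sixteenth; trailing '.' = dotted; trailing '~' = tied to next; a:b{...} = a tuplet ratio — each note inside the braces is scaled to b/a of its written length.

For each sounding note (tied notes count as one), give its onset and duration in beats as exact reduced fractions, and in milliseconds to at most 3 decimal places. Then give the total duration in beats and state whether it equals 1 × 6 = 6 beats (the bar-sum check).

1) 0.0ms=0b +1914.894ms=3b
2) 1914.894ms=3b +1914.894ms=3b
Σ=6b of 6 (94bpm 6/8) — PASS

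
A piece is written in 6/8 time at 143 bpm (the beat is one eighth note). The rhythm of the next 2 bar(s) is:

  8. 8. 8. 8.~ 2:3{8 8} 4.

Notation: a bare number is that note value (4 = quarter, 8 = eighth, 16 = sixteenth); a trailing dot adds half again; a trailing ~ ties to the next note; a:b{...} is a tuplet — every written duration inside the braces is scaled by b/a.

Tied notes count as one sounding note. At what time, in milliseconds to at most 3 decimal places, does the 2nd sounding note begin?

1. 0.0ms @ 0 + 629.371ms (3/2)
2. 629.371ms @ 3/2 + 629.371ms (3/2)
3. 1258.741ms @ 3 + 629.371ms (3/2)
4. 1888.112ms @ 9/2 + 1258.741ms (3)
5. 3146.853ms @ 15/2 + 629.371ms (3/2)
6. 3776.224ms @ 9 + 1258.741ms (3)

note 2 onset = 3/2b = 629.371ms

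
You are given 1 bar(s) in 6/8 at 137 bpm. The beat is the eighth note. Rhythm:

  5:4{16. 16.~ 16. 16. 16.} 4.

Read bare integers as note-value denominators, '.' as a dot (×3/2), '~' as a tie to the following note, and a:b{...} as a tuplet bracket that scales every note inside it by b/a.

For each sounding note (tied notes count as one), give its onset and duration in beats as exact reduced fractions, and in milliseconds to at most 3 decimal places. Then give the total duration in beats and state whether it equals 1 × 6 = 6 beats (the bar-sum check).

1) 0.0ms=0b +262.774ms=3/5b
2) 262.774ms=3/5b +525.547ms=6/5b
3) 788.321ms=9/5b +262.774ms=3/5b
4) 1051.095ms=12/5b +262.774ms=3/5b
5) 1313.869ms=3b +1313.869ms=3b
Σ=6b of 6 (137bpm 6/8) — PASS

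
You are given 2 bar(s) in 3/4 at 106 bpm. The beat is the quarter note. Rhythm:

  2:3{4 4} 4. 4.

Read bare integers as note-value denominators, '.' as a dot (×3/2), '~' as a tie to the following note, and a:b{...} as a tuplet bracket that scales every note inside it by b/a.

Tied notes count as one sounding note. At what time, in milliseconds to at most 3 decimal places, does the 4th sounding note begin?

note 4 onset = 9/2b = 2547.17ms

1. 0.0ms @ 0 + 849.057ms (3/2)
2. 849.057ms @ 3/2 + 849.057ms (3/2)
3. 1698.113ms @ 3 + 849.057ms (3/2)
4. 2547.17ms @ 9/2 + 849.057ms (3/2)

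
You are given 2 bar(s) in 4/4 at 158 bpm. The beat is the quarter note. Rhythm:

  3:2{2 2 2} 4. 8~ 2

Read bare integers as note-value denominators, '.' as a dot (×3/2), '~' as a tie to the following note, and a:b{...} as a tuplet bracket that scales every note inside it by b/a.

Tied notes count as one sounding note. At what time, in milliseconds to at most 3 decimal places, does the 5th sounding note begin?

note 5 onset = 11/2b = 2088.608ms

1. 0.0ms @ 0 + 506.329ms (4/3)
2. 506.329ms @ 4/3 + 506.329ms (4/3)
3. 1012.658ms @ 8/3 + 506.329ms (4/3)
4. 1518.987ms @ 4 + 569.62ms (3/2)
5. 2088.608ms @ 11/2 + 949.367ms (5/2)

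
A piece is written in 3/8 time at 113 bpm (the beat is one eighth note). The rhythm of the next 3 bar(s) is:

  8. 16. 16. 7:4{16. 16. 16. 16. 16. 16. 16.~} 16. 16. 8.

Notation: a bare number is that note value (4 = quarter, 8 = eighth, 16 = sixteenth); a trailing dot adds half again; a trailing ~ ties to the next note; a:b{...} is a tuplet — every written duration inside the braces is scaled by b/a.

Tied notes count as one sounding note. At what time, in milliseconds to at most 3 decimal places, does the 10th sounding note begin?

1. 0.0ms @ 0 + 796.46ms (3/2)
2. 796.46ms @ 3/2 + 398.23ms (3/4)
3. 1194.69ms @ 9/4 + 398.23ms (3/4)
4. 1592.92ms @ 3 + 227.56ms (3/7)
5. 1820.48ms @ 24/7 + 227.56ms (3/7)
6. 2048.04ms @ 27/7 + 227.56ms (3/7)
7. 2275.601ms @ 30/7 + 227.56ms (3/7)
8. 2503.161ms @ 33/7 + 227.56ms (3/7)
9. 2730.721ms @ 36/7 + 227.56ms (3/7)
10. 2958.281ms @ 39/7 + 625.79ms (33/28)
11. 3584.071ms @ 27/4 + 398.23ms (3/4)
12. 3982.301ms @ 15/2 + 796.46ms (3/2)

note 10 onset = 39/7b = 2958.281ms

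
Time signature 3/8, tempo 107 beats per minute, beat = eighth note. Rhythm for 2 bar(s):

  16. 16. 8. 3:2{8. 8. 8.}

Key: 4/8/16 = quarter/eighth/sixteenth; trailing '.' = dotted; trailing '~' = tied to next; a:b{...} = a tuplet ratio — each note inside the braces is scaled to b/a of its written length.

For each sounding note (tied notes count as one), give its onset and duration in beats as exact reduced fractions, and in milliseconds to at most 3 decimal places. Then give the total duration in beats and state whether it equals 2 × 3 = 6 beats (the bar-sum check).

1) 0.0ms=0b +420.561ms=3/4b
2) 420.561ms=3/4b +420.561ms=3/4b
3) 841.121ms=3/2b +841.121ms=3/2b
4) 1682.243ms=3b +560.748ms=1b
5) 2242.991ms=4b +560.748ms=1b
6) 2803.738ms=5b +560.748ms=1b
Σ=6b of 6 (107bpm 3/8) — PASS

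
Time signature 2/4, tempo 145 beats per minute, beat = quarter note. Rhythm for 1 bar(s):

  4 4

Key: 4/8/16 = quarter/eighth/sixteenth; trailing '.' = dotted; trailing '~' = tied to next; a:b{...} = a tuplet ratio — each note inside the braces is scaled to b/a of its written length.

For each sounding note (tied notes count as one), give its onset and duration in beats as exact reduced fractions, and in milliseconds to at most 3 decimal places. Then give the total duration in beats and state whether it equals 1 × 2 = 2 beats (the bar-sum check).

1) 0.0ms=0b +413.793ms=1b
2) 413.793ms=1b +413.793ms=1b
Σ=2b of 2 (145bpm 2/4) — PASS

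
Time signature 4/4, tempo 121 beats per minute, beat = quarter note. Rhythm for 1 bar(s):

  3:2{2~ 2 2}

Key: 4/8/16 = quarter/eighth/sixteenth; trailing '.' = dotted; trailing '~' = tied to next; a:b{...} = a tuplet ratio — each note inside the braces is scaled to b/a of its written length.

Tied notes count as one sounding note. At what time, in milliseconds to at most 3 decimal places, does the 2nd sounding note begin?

note 2 onset = 8/3b = 1322.314ms

1. 0.0ms @ 0 + 1322.314ms (8/3)
2. 1322.314ms @ 8/3 + 661.157ms (4/3)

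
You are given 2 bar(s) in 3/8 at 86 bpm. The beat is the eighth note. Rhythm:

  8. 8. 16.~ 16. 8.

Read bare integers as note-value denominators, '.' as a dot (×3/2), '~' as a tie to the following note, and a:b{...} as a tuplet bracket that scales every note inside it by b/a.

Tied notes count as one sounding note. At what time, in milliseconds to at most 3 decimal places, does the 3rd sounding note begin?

note 3 onset = 3b = 2093.023ms

1. 0.0ms @ 0 + 1046.512ms (3/2)
2. 1046.512ms @ 3/2 + 1046.512ms (3/2)
3. 2093.023ms @ 3 + 1046.512ms (3/2)
4. 3139.535ms @ 9/2 + 1046.512ms (3/2)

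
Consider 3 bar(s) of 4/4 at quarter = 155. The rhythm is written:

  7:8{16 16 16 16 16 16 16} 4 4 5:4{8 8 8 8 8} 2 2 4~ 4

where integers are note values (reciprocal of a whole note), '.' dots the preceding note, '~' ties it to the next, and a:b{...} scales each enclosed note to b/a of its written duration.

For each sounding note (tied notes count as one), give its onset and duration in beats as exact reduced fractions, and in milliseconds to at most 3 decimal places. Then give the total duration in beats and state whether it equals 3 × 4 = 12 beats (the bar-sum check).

1) 0.0ms=0b +110.599ms=2/7b
2) 110.599ms=2/7b +110.599ms=2/7b
3) 221.198ms=4/7b +110.599ms=2/7b
4) 331.797ms=6/7b +110.599ms=2/7b
5) 442.396ms=8/7b +110.599ms=2/7b
6) 552.995ms=10/7b +110.599ms=2/7b
7) 663.594ms=12/7b +110.599ms=2/7b
8) 774.194ms=2b +387.097ms=1b
9) 1161.29ms=3b +387.097ms=1b
10) 1548.387ms=4b +154.839ms=2/5b
11) 1703.226ms=22/5b +154.839ms=2/5b
12) 1858.065ms=24/5b +154.839ms=2/5b
13) 2012.903ms=26/5b +154.839ms=2/5b
14) 2167.742ms=28/5b +154.839ms=2/5b
15) 2322.581ms=6b +774.194ms=2b
16) 3096.774ms=8b +774.194ms=2b
17) 3870.968ms=10b +774.194ms=2b
Σ=12b of 12 (155bpm 4/4) — PASS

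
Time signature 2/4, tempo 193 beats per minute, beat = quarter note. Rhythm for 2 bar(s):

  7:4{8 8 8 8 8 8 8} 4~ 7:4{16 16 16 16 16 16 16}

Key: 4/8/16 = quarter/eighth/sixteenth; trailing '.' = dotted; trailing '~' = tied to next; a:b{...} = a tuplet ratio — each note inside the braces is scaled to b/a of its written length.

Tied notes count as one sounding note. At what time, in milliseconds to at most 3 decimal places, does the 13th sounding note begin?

1. 0.0ms @ 0 + 88.823ms (2/7)
2. 88.823ms @ 2/7 + 88.823ms (2/7)
3. 177.646ms @ 4/7 + 88.823ms (2/7)
4. 266.469ms @ 6/7 + 88.823ms (2/7)
5. 355.292ms @ 8/7 + 88.823ms (2/7)
6. 444.115ms @ 10/7 + 88.823ms (2/7)
7. 532.939ms @ 12/7 + 88.823ms (2/7)
8. 621.762ms @ 2 + 355.292ms (8/7)
9. 977.054ms @ 22/7 + 44.412ms (1/7)
10. 1021.466ms @ 23/7 + 44.412ms (1/7)
11. 1065.877ms @ 24/7 + 44.412ms (1/7)
12. 1110.289ms @ 25/7 + 44.412ms (1/7)
13. 1154.7ms @ 26/7 + 44.412ms (1/7)
14. 1199.112ms @ 27/7 + 44.412ms (1/7)

note 13 onset = 26/7b = 1154.7ms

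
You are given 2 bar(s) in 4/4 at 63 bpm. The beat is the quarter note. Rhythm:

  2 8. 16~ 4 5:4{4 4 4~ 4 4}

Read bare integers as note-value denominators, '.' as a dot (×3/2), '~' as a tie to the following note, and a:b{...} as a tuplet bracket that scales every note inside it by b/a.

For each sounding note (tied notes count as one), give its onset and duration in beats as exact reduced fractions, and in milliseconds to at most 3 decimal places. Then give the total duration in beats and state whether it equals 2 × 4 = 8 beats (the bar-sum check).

1) 0.0ms=0b +1904.762ms=2b
2) 1904.762ms=2b +714.286ms=3/4b
3) 2619.048ms=11/4b +1190.476ms=5/4b
4) 3809.524ms=4b +761.905ms=4/5b
5) 4571.429ms=24/5b +761.905ms=4/5b
6) 5333.333ms=28/5b +1523.81ms=8/5b
7) 6857.143ms=36/5b +761.905ms=4/5b
Σ=8b of 8 (63bpm 4/4) — PASS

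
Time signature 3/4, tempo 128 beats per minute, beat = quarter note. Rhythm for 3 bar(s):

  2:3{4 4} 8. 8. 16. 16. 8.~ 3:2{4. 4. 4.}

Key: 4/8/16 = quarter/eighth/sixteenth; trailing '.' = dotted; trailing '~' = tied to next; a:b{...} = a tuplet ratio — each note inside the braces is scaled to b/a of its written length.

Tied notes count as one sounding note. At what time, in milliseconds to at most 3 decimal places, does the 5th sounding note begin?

note 5 onset = 9/2b = 2109.375ms

1. 0.0ms @ 0 + 703.125ms (3/2)
2. 703.125ms @ 3/2 + 703.125ms (3/2)
3. 1406.25ms @ 3 + 351.562ms (3/4)
4. 1757.812ms @ 15/4 + 351.562ms (3/4)
5. 2109.375ms @ 9/2 + 175.781ms (3/8)
6. 2285.156ms @ 39/8 + 175.781ms (3/8)
7. 2460.938ms @ 21/4 + 820.312ms (7/4)
8. 3281.25ms @ 7 + 468.75ms (1)
9. 3750.0ms @ 8 + 468.75ms (1)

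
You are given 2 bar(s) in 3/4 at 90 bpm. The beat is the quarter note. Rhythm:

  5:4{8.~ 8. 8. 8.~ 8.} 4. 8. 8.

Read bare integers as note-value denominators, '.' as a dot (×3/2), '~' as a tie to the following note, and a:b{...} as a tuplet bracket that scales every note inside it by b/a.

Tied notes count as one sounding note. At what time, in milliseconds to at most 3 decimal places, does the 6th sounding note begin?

note 6 onset = 21/4b = 3500.0ms

1. 0.0ms @ 0 + 800.0ms (6/5)
2. 800.0ms @ 6/5 + 400.0ms (3/5)
3. 1200.0ms @ 9/5 + 800.0ms (6/5)
4. 2000.0ms @ 3 + 1000.0ms (3/2)
5. 3000.0ms @ 9/2 + 500.0ms (3/4)
6. 3500.0ms @ 21/4 + 500.0ms (3/4)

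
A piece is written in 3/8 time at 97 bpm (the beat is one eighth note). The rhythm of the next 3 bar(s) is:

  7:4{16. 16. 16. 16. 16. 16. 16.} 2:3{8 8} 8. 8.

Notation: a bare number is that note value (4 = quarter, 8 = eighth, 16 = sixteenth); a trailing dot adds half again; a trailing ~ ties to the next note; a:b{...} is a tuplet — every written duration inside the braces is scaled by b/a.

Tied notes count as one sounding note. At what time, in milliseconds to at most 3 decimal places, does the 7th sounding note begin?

note 7 onset = 18/7b = 1590.574ms

1. 0.0ms @ 0 + 265.096ms (3/7)
2. 265.096ms @ 3/7 + 265.096ms (3/7)
3. 530.191ms @ 6/7 + 265.096ms (3/7)
4. 795.287ms @ 9/7 + 265.096ms (3/7)
5. 1060.383ms @ 12/7 + 265.096ms (3/7)
6. 1325.479ms @ 15/7 + 265.096ms (3/7)
7. 1590.574ms @ 18/7 + 265.096ms (3/7)
8. 1855.67ms @ 3 + 927.835ms (3/2)
9. 2783.505ms @ 9/2 + 927.835ms (3/2)
10. 3711.34ms @ 6 + 927.835ms (3/2)
11. 4639.175ms @ 15/2 + 927.835ms (3/2)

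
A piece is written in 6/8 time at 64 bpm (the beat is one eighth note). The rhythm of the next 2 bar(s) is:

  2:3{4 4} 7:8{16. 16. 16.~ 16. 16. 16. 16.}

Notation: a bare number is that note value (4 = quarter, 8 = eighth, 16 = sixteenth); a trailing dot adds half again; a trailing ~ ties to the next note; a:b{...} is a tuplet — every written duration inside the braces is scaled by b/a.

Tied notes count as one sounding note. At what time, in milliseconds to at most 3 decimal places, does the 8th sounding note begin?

note 8 onset = 78/7b = 10446.429ms

1. 0.0ms @ 0 + 2812.5ms (3)
2. 2812.5ms @ 3 + 2812.5ms (3)
3. 5625.0ms @ 6 + 803.571ms (6/7)
4. 6428.571ms @ 48/7 + 803.571ms (6/7)
5. 7232.143ms @ 54/7 + 1607.143ms (12/7)
6. 8839.286ms @ 66/7 + 803.571ms (6/7)
7. 9642.857ms @ 72/7 + 803.571ms (6/7)
8. 10446.429ms @ 78/7 + 803.571ms (6/7)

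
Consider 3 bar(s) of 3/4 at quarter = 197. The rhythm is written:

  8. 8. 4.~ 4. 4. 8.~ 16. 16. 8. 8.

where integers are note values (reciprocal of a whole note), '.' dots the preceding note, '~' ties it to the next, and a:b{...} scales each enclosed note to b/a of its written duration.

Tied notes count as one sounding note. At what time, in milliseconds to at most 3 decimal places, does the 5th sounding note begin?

1. 0.0ms @ 0 + 228.426ms (3/4)
2. 228.426ms @ 3/4 + 228.426ms (3/4)
3. 456.853ms @ 3/2 + 913.706ms (3)
4. 1370.558ms @ 9/2 + 456.853ms (3/2)
5. 1827.411ms @ 6 + 342.64ms (9/8)
6. 2170.051ms @ 57/8 + 114.213ms (3/8)
7. 2284.264ms @ 15/2 + 228.426ms (3/4)
8. 2512.69ms @ 33/4 + 228.426ms (3/4)

note 5 onset = 6b = 1827.411ms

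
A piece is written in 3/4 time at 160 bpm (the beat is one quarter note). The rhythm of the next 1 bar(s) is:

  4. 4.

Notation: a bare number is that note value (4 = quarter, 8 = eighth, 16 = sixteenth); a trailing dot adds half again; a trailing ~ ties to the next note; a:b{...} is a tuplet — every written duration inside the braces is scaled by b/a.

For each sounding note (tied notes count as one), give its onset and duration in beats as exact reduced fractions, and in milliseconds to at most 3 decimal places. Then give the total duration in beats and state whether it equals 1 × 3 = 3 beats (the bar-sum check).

1) 0.0ms=0b +562.5ms=3/2b
2) 562.5ms=3/2b +562.5ms=3/2b
Σ=3b of 3 (160bpm 3/4) — PASS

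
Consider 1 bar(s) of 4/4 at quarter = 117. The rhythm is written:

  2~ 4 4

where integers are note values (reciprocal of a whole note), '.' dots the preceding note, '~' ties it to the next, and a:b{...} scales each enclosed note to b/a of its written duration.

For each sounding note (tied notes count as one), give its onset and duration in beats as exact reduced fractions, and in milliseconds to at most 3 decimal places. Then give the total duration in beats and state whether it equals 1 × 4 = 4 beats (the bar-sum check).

1) 0.0ms=0b +1538.462ms=3b
2) 1538.462ms=3b +512.821ms=1b
Σ=4b of 4 (117bpm 4/4) — PASS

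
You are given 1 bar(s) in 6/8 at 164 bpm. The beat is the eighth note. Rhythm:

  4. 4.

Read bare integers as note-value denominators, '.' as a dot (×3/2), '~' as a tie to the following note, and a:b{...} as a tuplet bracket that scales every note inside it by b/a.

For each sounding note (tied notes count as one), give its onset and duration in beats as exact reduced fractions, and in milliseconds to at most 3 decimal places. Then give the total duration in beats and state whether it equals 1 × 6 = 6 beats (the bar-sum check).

1) 0.0ms=0b +1097.561ms=3b
2) 1097.561ms=3b +1097.561ms=3b
Σ=6b of 6 (164bpm 6/8) — PASS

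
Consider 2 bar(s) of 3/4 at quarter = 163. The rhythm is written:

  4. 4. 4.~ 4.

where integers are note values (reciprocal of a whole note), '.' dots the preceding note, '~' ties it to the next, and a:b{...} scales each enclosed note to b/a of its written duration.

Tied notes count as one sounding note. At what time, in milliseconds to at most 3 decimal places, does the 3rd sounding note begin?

note 3 onset = 3b = 1104.294ms

1. 0.0ms @ 0 + 552.147ms (3/2)
2. 552.147ms @ 3/2 + 552.147ms (3/2)
3. 1104.294ms @ 3 + 1104.294ms (3)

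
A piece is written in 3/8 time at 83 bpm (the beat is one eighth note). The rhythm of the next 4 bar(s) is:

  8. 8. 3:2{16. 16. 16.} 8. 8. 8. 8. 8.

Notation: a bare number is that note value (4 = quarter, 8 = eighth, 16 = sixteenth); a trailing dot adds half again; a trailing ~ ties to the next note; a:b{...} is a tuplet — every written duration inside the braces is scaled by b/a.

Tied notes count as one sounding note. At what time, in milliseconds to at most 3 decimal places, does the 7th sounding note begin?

note 7 onset = 6b = 4337.349ms

1. 0.0ms @ 0 + 1084.337ms (3/2)
2. 1084.337ms @ 3/2 + 1084.337ms (3/2)
3. 2168.675ms @ 3 + 361.446ms (1/2)
4. 2530.12ms @ 7/2 + 361.446ms (1/2)
5. 2891.566ms @ 4 + 361.446ms (1/2)
6. 3253.012ms @ 9/2 + 1084.337ms (3/2)
7. 4337.349ms @ 6 + 1084.337ms (3/2)
8. 5421.687ms @ 15/2 + 1084.337ms (3/2)
9. 6506.024ms @ 9 + 1084.337ms (3/2)
10. 7590.361ms @ 21/2 + 1084.337ms (3/2)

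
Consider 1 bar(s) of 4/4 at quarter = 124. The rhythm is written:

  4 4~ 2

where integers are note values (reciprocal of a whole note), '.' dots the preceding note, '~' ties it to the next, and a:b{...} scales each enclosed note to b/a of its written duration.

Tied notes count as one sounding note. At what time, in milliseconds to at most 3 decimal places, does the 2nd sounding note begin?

note 2 onset = 1b = 483.871ms

1. 0.0ms @ 0 + 483.871ms (1)
2. 483.871ms @ 1 + 1451.613ms (3)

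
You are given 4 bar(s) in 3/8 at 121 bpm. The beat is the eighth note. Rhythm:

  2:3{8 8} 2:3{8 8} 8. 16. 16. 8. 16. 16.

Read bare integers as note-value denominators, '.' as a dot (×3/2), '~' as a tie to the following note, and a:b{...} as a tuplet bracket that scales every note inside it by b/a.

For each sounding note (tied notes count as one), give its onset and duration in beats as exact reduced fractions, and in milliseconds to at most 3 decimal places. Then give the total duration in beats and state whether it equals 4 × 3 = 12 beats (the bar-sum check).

1) 0.0ms=0b +743.802ms=3/2b
2) 743.802ms=3/2b +743.802ms=3/2b
3) 1487.603ms=3b +743.802ms=3/2b
4) 2231.405ms=9/2b +743.802ms=3/2b
5) 2975.207ms=6b +743.802ms=3/2b
6) 3719.008ms=15/2b +371.901ms=3/4b
7) 4090.909ms=33/4b +371.901ms=3/4b
8) 4462.81ms=9b +743.802ms=3/2b
9) 5206.612ms=21/2b +371.901ms=3/4b
10) 5578.512ms=45/4b +371.901ms=3/4b
Σ=12b of 12 (121bpm 3/8) — PASS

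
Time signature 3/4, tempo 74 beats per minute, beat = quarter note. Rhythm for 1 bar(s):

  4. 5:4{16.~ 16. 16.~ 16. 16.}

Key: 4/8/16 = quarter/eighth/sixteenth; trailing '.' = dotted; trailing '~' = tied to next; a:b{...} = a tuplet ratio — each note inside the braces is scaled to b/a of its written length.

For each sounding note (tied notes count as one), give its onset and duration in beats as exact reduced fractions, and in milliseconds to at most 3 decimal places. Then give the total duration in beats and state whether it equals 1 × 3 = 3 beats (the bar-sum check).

1) 0.0ms=0b +1216.216ms=3/2b
2) 1216.216ms=3/2b +486.486ms=3/5b
3) 1702.703ms=21/10b +486.486ms=3/5b
4) 2189.189ms=27/10b +243.243ms=3/10b
Σ=3b of 3 (74bpm 3/4) — PASS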